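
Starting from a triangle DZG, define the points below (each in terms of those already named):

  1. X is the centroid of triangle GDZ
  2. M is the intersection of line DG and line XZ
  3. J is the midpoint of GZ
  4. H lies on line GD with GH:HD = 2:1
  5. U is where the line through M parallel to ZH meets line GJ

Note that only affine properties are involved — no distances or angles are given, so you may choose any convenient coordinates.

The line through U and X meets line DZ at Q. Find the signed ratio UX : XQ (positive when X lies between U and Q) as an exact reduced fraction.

Choose coordinates D = (0, 0), Z = (1, 0), G = (0, 1).
1. X is the centroid of triangle GDZ ⇒ X = (1/3, 1/3)
2. M is the intersection of line DG and line XZ ⇒ M = (0, 1/2)
3. J is the midpoint of GZ ⇒ J = (1/2, 1/2)
4. H lies on line GD with GH:HD = 2:1 ⇒ H = (0, 1/3)
5. U is where the line through M parallel to ZH meets line GJ ⇒ U = (3/4, 1/4)
line UX meets DZ at Q = (2, 0)
X = U + t·(Q−U) with t = -1/3, so UX:XQ = -1/3:4/3

UX:XQ = -1/4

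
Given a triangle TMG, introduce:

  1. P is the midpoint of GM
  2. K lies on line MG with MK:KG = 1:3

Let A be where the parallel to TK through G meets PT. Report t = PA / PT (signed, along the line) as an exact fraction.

Work in coordinates with T = (0, 0), M = (1, 0), G = (0, 1).
1. P is the midpoint of GM ⇒ P = (1/2, 1/2)
2. K lies on line MG with MK:KG = 1:3 ⇒ K = (3/4, 1/4)
through G parallel to TK: direction (3/4, 1/4); meets PT at A = (3/2, 3/2)
A = P + t·(T−P) with t = -2

t = -2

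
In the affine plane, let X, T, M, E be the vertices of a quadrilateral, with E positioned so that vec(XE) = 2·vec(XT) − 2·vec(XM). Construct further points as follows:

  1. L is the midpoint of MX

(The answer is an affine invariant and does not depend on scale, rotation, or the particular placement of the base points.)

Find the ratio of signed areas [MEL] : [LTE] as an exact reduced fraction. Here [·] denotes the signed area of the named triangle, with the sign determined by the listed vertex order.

Choose coordinates X = (0, 0), T = (1, 0), M = (0, 1), E = (2, -2).
1. L is the midpoint of MX ⇒ L = (0, 1/2)
2·[MEL] = -1, 2·[LTE] = -3/2
[MEL]:[LTE] = -1:-3/2 = 2/3

[MEL]:[LTE] = 2/3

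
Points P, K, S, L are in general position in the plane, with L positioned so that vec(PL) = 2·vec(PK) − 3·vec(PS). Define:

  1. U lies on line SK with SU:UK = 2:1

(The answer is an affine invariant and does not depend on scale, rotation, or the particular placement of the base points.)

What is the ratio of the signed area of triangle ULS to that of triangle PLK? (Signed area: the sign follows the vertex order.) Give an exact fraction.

Set P = (0, 0), K = (1, 0), S = (0, 1), L = (2, -3); any affine frame gives the same invariant.
1. U lies on line SK with SU:UK = 2:1 ⇒ U = (2/3, 1/3)
2·[ULS] = -4/3, 2·[PLK] = 3
[ULS]:[PLK] = -4/3:3 = -4/9

[ULS]:[PLK] = -4/9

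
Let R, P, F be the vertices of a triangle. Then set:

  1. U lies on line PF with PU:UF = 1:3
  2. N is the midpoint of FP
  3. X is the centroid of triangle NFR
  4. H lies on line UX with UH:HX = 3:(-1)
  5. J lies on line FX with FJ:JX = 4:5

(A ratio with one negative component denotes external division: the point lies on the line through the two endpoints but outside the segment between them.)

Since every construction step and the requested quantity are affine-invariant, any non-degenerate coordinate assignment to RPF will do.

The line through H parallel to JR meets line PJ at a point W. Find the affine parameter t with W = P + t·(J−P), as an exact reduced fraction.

t = 199/168

Set R = (0, 0), P = (1, 0), F = (0, 1); any affine frame gives the same invariant.
1. U lies on line PF with PU:UF = 1:3 ⇒ U = (3/4, 1/4)
2. N is the midpoint of FP ⇒ N = (1/2, 1/2)
3. X is the centroid of triangle NFR ⇒ X = (1/6, 1/2)
4. H lies on line UX with UH:HX = 3:(-1) ⇒ H = (-1/8, 5/8)
5. J lies on line FX with FJ:JX = 4:5 ⇒ J = (2/27, 7/9)
through H parallel to JR: direction (-2/27, -7/9); meets PJ at W = (-439/4536, 199/216)
W = P + t·(J−P) with t = 199/168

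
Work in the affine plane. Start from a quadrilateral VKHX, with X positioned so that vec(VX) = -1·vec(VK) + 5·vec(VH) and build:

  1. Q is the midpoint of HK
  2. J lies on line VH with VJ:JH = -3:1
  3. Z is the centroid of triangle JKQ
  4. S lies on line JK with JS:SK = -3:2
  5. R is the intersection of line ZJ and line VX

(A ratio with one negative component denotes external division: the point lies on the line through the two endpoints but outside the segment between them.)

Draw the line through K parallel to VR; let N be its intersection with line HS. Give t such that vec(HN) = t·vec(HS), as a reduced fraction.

Work in coordinates with V = (0, 0), K = (1, 0), H = (0, 1), X = (-1, 5).
1. Q is the midpoint of HK ⇒ Q = (1/2, 1/2)
2. J lies on line VH with VJ:JH = -3:1 ⇒ J = (0, 3/2)
3. Z is the centroid of triangle JKQ ⇒ Z = (1/2, 2/3)
4. S lies on line JK with JS:SK = -3:2 ⇒ S = (3, -3)
5. R is the intersection of line ZJ and line VX ⇒ R = (-9/20, 9/4)
through K parallel to VR: direction (-9/20, 9/4); meets HS at N = (12/11, -5/11)
N = H + t·(S−H) with t = 4/11

t = 4/11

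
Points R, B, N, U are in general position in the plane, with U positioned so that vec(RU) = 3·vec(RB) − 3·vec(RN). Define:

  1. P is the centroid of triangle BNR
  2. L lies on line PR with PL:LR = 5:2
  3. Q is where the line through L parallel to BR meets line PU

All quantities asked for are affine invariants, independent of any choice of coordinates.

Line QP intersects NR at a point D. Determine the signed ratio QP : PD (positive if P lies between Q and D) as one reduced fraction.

QP:PD = 4/7

Assign R = (0, 0), B = (1, 0), N = (0, 1), U = (3, -3) — the answer is frame-independent, so this choice is without loss of generality.
1. P is the centroid of triangle BNR ⇒ P = (1/3, 1/3)
2. L lies on line PR with PL:LR = 5:2 ⇒ L = (2/21, 2/21)
3. Q is where the line through L parallel to BR meets line PU ⇒ Q = (11/21, 2/21)
line QP meets NR at D = (0, 3/4)
P = Q + t·(D−Q) with t = 4/11, so QP:PD = 4/11:7/11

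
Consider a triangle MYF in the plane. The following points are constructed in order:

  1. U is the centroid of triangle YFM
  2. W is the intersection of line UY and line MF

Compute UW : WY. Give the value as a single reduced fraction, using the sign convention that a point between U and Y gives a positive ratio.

Choose coordinates M = (0, 0), Y = (1, 0), F = (0, 1).
1. U is the centroid of triangle YFM ⇒ U = (1/3, 1/3)
2. W is the intersection of line UY and line MF ⇒ W = (0, 1/2)
W = U + t·(Y−U) with t = -1/2, so UW:WY = t:(1−t) = -1/2:3/2

UW:WY = -1/3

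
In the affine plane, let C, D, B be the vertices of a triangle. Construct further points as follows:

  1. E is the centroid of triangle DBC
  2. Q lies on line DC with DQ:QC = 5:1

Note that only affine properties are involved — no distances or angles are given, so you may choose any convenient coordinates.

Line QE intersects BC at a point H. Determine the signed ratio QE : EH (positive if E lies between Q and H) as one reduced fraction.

Choose coordinates C = (0, 0), D = (1, 0), B = (0, 1).
1. E is the centroid of triangle DBC ⇒ E = (1/3, 1/3)
2. Q lies on line DC with DQ:QC = 5:1 ⇒ Q = (1/6, 0)
line QE meets BC at H = (0, -1/3)
E = Q + t·(H−Q) with t = -1, so QE:EH = -1:2

QE:EH = -1/2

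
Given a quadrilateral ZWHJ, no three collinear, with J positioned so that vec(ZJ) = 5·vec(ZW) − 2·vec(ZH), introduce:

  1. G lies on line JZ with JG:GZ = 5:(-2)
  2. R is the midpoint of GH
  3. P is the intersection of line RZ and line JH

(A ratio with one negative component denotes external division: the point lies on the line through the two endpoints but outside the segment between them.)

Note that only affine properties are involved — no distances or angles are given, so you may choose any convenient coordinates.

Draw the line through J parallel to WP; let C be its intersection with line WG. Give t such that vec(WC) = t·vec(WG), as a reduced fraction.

t = -18/47

Assign Z = (0, 0), W = (1, 0), H = (0, 1), J = (5, -2) — the answer is frame-independent, so this choice is without loss of generality.
1. G lies on line JZ with JG:GZ = 5:(-2) ⇒ G = (-10/3, 4/3)
2. R is the midpoint of GH ⇒ R = (-5/3, 7/6)
3. P is the intersection of line RZ and line JH ⇒ P = (-10, 7)
through J parallel to WP: direction (-11, 7); meets WG at C = (125/47, -24/47)
C = W + t·(G−W) with t = -18/47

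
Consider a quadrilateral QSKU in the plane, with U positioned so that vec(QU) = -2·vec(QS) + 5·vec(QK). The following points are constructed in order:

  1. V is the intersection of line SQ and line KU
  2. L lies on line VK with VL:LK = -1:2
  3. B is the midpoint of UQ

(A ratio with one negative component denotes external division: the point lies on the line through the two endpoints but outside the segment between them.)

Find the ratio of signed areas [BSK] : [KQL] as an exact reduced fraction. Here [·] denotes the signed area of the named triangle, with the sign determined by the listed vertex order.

[BSK]:[KQL] = -1/2

Assign Q = (0, 0), S = (1, 0), K = (0, 1), U = (-2, 5) — the answer is frame-independent, so this choice is without loss of generality.
1. V is the intersection of line SQ and line KU ⇒ V = (1/2, 0)
2. L lies on line VK with VL:LK = -1:2 ⇒ L = (1, -1)
3. B is the midpoint of UQ ⇒ B = (-1, 5/2)
2·[BSK] = -1/2, 2·[KQL] = 1
[BSK]:[KQL] = -1/2:1 = -1/2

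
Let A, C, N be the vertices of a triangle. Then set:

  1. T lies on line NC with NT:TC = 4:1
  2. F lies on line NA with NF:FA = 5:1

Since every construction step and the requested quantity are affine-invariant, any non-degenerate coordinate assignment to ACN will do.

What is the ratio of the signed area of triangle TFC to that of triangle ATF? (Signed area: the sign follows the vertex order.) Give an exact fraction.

[TFC]:[ATF] = 5/4

Work in coordinates with A = (0, 0), C = (1, 0), N = (0, 1).
1. T lies on line NC with NT:TC = 4:1 ⇒ T = (4/5, 1/5)
2. F lies on line NA with NF:FA = 5:1 ⇒ F = (0, 1/6)
2·[TFC] = 1/6, 2·[ATF] = 2/15
[TFC]:[ATF] = 1/6:2/15 = 5/4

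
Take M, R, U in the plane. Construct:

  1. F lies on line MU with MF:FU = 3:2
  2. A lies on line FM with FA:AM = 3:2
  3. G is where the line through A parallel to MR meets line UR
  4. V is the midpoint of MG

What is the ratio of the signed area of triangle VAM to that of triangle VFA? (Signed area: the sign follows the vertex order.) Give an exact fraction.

[VAM]:[VFA] = 2/3

Work in coordinates with M = (0, 0), R = (1, 0), U = (0, 1).
1. F lies on line MU with MF:FU = 3:2 ⇒ F = (0, 3/5)
2. A lies on line FM with FA:AM = 3:2 ⇒ A = (0, 6/25)
3. G is where the line through A parallel to MR meets line UR ⇒ G = (19/25, 6/25)
4. V is the midpoint of MG ⇒ V = (19/50, 3/25)
2·[VAM] = 57/625, 2·[VFA] = 171/1250
[VAM]:[VFA] = 57/625:171/1250 = 2/3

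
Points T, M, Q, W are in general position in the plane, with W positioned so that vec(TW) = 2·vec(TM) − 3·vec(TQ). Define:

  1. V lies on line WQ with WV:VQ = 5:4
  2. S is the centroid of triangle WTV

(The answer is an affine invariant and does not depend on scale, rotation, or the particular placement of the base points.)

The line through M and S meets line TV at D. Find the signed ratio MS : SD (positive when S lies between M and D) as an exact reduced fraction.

Work in coordinates with T = (0, 0), M = (1, 0), Q = (0, 1), W = (2, -3).
1. V lies on line WQ with WV:VQ = 5:4 ⇒ V = (8/9, -7/9)
2. S is the centroid of triangle WTV ⇒ S = (26/27, -34/27)
line MS meets TV at D = (272/279, -238/279)
S = M + t·(D−M) with t = 31/21, so MS:SD = 31/21:-10/21

MS:SD = -31/10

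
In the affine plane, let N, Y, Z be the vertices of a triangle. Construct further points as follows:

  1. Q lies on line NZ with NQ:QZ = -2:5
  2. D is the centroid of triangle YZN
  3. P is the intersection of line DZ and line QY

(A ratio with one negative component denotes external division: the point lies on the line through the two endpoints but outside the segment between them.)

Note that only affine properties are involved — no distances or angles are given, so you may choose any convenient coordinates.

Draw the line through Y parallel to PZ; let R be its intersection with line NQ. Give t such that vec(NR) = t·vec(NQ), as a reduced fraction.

t = -3

Choose coordinates N = (0, 0), Y = (1, 0), Z = (0, 1).
1. Q lies on line NZ with NQ:QZ = -2:5 ⇒ Q = (0, -2/3)
2. D is the centroid of triangle YZN ⇒ D = (1/3, 1/3)
3. P is the intersection of line DZ and line QY ⇒ P = (5/8, -1/4)
through Y parallel to PZ: direction (-5/8, 5/4); meets NQ at R = (0, 2)
R = N + t·(Q−N) with t = -3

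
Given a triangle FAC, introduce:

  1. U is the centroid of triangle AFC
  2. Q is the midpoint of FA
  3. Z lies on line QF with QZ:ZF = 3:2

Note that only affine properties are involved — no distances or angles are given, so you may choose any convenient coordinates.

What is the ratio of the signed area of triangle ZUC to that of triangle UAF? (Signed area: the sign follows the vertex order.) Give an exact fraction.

Set F = (0, 0), A = (1, 0), C = (0, 1); any affine frame gives the same invariant.
1. U is the centroid of triangle AFC ⇒ U = (1/3, 1/3)
2. Q is the midpoint of FA ⇒ Q = (1/2, 0)
3. Z lies on line QF with QZ:ZF = 3:2 ⇒ Z = (1/5, 0)
2·[ZUC] = 1/5, 2·[UAF] = -1/3
[ZUC]:[UAF] = 1/5:-1/3 = -3/5

[ZUC]:[UAF] = -3/5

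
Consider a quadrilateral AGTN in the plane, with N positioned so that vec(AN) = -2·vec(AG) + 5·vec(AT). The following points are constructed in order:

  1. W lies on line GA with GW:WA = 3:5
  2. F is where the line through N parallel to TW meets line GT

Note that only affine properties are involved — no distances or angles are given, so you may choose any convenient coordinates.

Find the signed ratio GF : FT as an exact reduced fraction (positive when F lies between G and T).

Assign A = (0, 0), G = (1, 0), T = (0, 1), N = (-2, 5) — the answer is frame-independent, so this choice is without loss of generality.
1. W lies on line GA with GW:WA = 3:5 ⇒ W = (5/8, 0)
2. F is where the line through N parallel to TW meets line GT ⇒ F = (4/3, -1/3)
F = G + t·(T−G) with t = -1/3, so GF:FT = t:(1−t) = -1/3:4/3

GF:FT = -1/4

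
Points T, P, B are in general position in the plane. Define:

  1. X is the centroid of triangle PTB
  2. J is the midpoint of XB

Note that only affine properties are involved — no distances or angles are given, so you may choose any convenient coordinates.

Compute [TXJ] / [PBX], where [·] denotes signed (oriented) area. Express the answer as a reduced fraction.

[TXJ]:[PBX] = 1/2

Assign T = (0, 0), P = (1, 0), B = (0, 1) — the answer is frame-independent, so this choice is without loss of generality.
1. X is the centroid of triangle PTB ⇒ X = (1/3, 1/3)
2. J is the midpoint of XB ⇒ J = (1/6, 2/3)
2·[TXJ] = 1/6, 2·[PBX] = 1/3
[TXJ]:[PBX] = 1/6:1/3 = 1/2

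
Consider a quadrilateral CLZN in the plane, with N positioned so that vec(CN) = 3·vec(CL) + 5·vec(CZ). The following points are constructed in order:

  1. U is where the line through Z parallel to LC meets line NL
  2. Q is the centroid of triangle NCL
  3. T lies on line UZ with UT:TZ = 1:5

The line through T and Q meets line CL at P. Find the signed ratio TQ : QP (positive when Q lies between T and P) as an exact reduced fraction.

Work in coordinates with C = (0, 0), L = (1, 0), Z = (0, 1), N = (3, 5).
1. U is where the line through Z parallel to LC meets line NL ⇒ U = (7/5, 1)
2. Q is the centroid of triangle NCL ⇒ Q = (4/3, 5/3)
3. T lies on line UZ with UT:TZ = 1:5 ⇒ T = (7/6, 1)
line TQ meets CL at P = (11/12, 0)
Q = T + t·(P−T) with t = -2/3, so TQ:QP = -2/3:5/3

TQ:QP = -2/5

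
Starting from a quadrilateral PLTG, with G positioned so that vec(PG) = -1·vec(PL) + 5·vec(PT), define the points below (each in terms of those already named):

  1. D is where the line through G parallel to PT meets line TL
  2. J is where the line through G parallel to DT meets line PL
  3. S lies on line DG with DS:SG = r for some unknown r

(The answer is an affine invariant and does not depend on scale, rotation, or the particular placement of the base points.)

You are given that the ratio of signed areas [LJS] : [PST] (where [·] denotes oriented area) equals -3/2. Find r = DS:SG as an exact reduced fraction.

Set P = (0, 0), L = (1, 0), T = (0, 1), G = (-1, 5); any affine frame gives the same invariant.
1. D is where the line through G parallel to PT meets line TL ⇒ D = (-1, 2)
2. J is where the line through G parallel to DT meets line PL ⇒ J = (4, 0)
3. With DS:SG = r, write λ = r/(r+1) so S = D + λ·(G−D); S is affine-linear in λ
Every point depending on S is an affine combination of S and λ-independent points, so each such coordinate is linear in λ; the λ² term in each signed area is a multiple of (G−D)×(G−D) = 0, so 2·[LJS] and 2·[PST] are each linear in λ. Evaluating at λ=0 and λ=1:
  2·[LJS] = 9·λ + 6,   2·[PST] = -1
So [LJS]:[PST] = (9·λ + 6) / (-1). Setting this equal to -3/2:
  9·λ + 6 = -3/2·(-1)  ⇒  λ = -1/2
Then r = λ/(1−λ) = (-1/2)/(3/2) = -1/3. Check: with r = -1/3, S = (-1, 1/2) and [LJS]:[PST] = -3/2 as required.

r = -1/3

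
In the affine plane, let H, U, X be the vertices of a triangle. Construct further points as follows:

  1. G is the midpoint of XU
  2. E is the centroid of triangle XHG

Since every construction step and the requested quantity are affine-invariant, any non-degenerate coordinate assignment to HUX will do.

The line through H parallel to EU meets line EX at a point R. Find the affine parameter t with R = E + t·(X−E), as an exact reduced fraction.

Assign H = (0, 0), U = (1, 0), X = (0, 1) — the answer is frame-independent, so this choice is without loss of generality.
1. G is the midpoint of XU ⇒ G = (1/2, 1/2)
2. E is the centroid of triangle XHG ⇒ E = (1/6, 1/2)
through H parallel to EU: direction (5/6, -1/2); meets EX at R = (5/12, -1/4)
R = E + t·(X−E) with t = -3/2

t = -3/2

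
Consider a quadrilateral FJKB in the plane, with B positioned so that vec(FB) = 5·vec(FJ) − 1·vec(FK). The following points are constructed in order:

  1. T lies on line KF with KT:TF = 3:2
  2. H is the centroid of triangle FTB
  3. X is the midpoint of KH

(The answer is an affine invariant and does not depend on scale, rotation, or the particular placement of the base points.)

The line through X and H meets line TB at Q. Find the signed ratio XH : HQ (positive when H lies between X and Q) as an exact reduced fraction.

XH:HQ = -11/4

Assign F = (0, 0), J = (1, 0), K = (0, 1), B = (5, -1) — the answer is frame-independent, so this choice is without loss of generality.
1. T lies on line KF with KT:TF = 3:2 ⇒ T = (0, 2/5)
2. H is the centroid of triangle FTB ⇒ H = (5/3, -1/5)
3. X is the midpoint of KH ⇒ X = (5/6, 2/5)
line XH meets TB at Q = (15/11, 1/55)
H = X + t·(Q−X) with t = 11/7, so XH:HQ = 11/7:-4/7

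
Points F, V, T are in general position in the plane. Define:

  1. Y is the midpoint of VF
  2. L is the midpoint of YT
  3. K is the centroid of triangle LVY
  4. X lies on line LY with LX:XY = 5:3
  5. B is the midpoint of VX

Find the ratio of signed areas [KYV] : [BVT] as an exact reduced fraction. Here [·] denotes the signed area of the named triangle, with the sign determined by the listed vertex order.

[KYV]:[BVT] = 16/39

Choose coordinates F = (0, 0), V = (1, 0), T = (0, 1).
1. Y is the midpoint of VF ⇒ Y = (1/2, 0)
2. L is the midpoint of YT ⇒ L = (1/4, 1/2)
3. K is the centroid of triangle LVY ⇒ K = (7/12, 1/6)
4. X lies on line LY with LX:XY = 5:3 ⇒ X = (13/32, 3/16)
5. B is the midpoint of VX ⇒ B = (45/64, 3/32)
2·[KYV] = 1/12, 2·[BVT] = 13/64
[KYV]:[BVT] = 1/12:13/64 = 16/39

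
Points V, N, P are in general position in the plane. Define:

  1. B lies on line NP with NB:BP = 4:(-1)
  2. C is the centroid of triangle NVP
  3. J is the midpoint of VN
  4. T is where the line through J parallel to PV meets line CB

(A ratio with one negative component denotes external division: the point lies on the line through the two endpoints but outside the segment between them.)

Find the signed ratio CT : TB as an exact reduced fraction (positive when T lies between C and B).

CT:TB = -1/5

Work in coordinates with V = (0, 0), N = (1, 0), P = (0, 1).
1. B lies on line NP with NB:BP = 4:(-1) ⇒ B = (-1/3, 4/3)
2. C is the centroid of triangle NVP ⇒ C = (1/3, 1/3)
3. J is the midpoint of VN ⇒ J = (1/2, 0)
4. T is where the line through J parallel to PV meets line CB ⇒ T = (1/2, 1/12)
T = C + t·(B−C) with t = -1/4, so CT:TB = t:(1−t) = -1/4:5/4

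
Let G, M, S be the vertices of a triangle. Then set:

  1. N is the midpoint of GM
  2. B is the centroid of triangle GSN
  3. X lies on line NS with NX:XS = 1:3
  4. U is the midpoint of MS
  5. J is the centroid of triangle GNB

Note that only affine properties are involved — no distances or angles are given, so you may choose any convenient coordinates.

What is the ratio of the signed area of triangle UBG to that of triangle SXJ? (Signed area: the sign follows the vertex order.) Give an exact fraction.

[UBG]:[SXJ] = -1/2

Work in coordinates with G = (0, 0), M = (1, 0), S = (0, 1).
1. N is the midpoint of GM ⇒ N = (1/2, 0)
2. B is the centroid of triangle GSN ⇒ B = (1/6, 1/3)
3. X lies on line NS with NX:XS = 1:3 ⇒ X = (3/8, 1/4)
4. U is the midpoint of MS ⇒ U = (1/2, 1/2)
5. J is the centroid of triangle GNB ⇒ J = (2/9, 1/9)
2·[UBG] = 1/12, 2·[SXJ] = -1/6
[UBG]:[SXJ] = 1/12:-1/6 = -1/2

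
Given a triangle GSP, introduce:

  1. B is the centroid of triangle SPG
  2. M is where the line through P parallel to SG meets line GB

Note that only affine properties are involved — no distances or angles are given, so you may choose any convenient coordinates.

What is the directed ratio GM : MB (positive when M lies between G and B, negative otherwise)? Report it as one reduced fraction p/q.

Choose coordinates G = (0, 0), S = (1, 0), P = (0, 1).
1. B is the centroid of triangle SPG ⇒ B = (1/3, 1/3)
2. M is where the line through P parallel to SG meets line GB ⇒ M = (1, 1)
M = G + t·(B−G) with t = 3, so GM:MB = t:(1−t) = 3:-2

GM:MB = -3/2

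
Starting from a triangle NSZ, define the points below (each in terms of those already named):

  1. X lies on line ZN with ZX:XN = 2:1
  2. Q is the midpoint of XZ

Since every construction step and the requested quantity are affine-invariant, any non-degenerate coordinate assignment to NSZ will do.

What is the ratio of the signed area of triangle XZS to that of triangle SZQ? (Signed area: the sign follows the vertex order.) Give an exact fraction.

[XZS]:[SZQ] = -2

Work in coordinates with N = (0, 0), S = (1, 0), Z = (0, 1).
1. X lies on line ZN with ZX:XN = 2:1 ⇒ X = (0, 1/3)
2. Q is the midpoint of XZ ⇒ Q = (0, 2/3)
2·[XZS] = -2/3, 2·[SZQ] = 1/3
[XZS]:[SZQ] = -2/3:1/3 = -2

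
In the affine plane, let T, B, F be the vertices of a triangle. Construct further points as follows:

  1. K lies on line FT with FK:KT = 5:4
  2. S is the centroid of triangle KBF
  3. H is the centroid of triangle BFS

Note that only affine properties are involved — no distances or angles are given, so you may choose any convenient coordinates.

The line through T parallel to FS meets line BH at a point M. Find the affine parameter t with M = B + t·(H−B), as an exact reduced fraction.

t = 21/5

Set T = (0, 0), B = (1, 0), F = (0, 1); any affine frame gives the same invariant.
1. K lies on line FT with FK:KT = 5:4 ⇒ K = (0, 4/9)
2. S is the centroid of triangle KBF ⇒ S = (1/3, 13/27)
3. H is the centroid of triangle BFS ⇒ H = (4/9, 40/81)
through T parallel to FS: direction (1/3, -14/27); meets BH at M = (-4/3, 56/27)
M = B + t·(H−B) with t = 21/5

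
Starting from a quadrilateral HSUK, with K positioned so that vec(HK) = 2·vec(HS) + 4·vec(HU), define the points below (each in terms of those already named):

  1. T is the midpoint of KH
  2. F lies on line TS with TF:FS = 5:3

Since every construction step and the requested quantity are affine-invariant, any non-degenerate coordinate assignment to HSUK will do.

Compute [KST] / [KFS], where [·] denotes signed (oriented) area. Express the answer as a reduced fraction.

Work in coordinates with H = (0, 0), S = (1, 0), U = (0, 1), K = (2, 4).
1. T is the midpoint of KH ⇒ T = (1, 2)
2. F lies on line TS with TF:FS = 5:3 ⇒ F = (1, 3/4)
2·[KST] = -2, 2·[KFS] = 3/4
[KST]:[KFS] = -2:3/4 = -8/3

[KST]:[KFS] = -8/3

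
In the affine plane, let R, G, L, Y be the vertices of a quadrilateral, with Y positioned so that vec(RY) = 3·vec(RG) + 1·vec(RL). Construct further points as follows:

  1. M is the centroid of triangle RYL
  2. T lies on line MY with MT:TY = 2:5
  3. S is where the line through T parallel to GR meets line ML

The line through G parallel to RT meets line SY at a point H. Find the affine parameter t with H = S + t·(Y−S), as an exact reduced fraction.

t = 208/201

Assign R = (0, 0), G = (1, 0), L = (0, 1), Y = (3, 1) — the answer is frame-independent, so this choice is without loss of generality.
1. M is the centroid of triangle RYL ⇒ M = (1, 2/3)
2. T lies on line MY with MT:TY = 2:5 ⇒ T = (11/7, 16/21)
3. S is where the line through T parallel to GR meets line ML ⇒ S = (5/7, 16/21)
through G parallel to RT: direction (11/7, 16/21); meets SY at H = (619/201, 608/603)
H = S + t·(Y−S) with t = 208/201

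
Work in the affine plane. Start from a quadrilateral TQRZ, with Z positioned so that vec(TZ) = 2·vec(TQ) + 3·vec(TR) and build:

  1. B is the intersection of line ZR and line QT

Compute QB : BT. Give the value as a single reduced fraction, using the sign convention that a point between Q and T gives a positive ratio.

Assign T = (0, 0), Q = (1, 0), R = (0, 1), Z = (2, 3) — the answer is frame-independent, so this choice is without loss of generality.
1. B is the intersection of line ZR and line QT ⇒ B = (-1, 0)
B = Q + t·(T−Q) with t = 2, so QB:BT = t:(1−t) = 2:-1

QB:BT = -2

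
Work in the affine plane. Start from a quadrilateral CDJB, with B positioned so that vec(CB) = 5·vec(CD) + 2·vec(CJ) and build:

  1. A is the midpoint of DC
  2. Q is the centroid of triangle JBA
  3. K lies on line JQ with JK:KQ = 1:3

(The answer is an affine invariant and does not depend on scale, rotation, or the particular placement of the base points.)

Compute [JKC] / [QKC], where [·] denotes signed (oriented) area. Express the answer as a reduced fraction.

[JKC]:[QKC] = -1/3

Work in coordinates with C = (0, 0), D = (1, 0), J = (0, 1), B = (5, 2).
1. A is the midpoint of DC ⇒ A = (1/2, 0)
2. Q is the centroid of triangle JBA ⇒ Q = (11/6, 1)
3. K lies on line JQ with JK:KQ = 1:3 ⇒ K = (11/24, 1)
2·[JKC] = -11/24, 2·[QKC] = 11/8
[JKC]:[QKC] = -11/24:11/8 = -1/3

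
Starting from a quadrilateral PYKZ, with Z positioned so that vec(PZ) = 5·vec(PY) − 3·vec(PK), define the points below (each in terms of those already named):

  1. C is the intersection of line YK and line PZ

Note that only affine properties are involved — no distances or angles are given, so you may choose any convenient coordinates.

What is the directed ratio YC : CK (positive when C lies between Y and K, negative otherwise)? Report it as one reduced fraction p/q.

YC:CK = -3/5

Work in coordinates with P = (0, 0), Y = (1, 0), K = (0, 1), Z = (5, -3).
1. C is the intersection of line YK and line PZ ⇒ C = (5/2, -3/2)
C = Y + t·(K−Y) with t = -3/2, so YC:CK = t:(1−t) = -3/2:5/2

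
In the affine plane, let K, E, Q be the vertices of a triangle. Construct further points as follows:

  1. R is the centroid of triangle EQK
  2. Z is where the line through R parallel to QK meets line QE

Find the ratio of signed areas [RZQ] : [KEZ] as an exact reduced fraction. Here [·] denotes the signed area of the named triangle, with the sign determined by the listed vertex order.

Assign K = (0, 0), E = (1, 0), Q = (0, 1) — the answer is frame-independent, so this choice is without loss of generality.
1. R is the centroid of triangle EQK ⇒ R = (1/3, 1/3)
2. Z is where the line through R parallel to QK meets line QE ⇒ Z = (1/3, 2/3)
2·[RZQ] = 1/9, 2·[KEZ] = 2/3
[RZQ]:[KEZ] = 1/9:2/3 = 1/6

[RZQ]:[KEZ] = 1/6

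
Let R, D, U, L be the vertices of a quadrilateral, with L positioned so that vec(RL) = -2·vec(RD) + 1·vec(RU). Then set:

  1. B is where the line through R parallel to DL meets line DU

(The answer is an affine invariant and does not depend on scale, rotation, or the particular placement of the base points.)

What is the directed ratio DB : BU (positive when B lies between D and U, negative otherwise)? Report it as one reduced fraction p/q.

Work in coordinates with R = (0, 0), D = (1, 0), U = (0, 1), L = (-2, 1).
1. B is where the line through R parallel to DL meets line DU ⇒ B = (3/2, -1/2)
B = D + t·(U−D) with t = -1/2, so DB:BU = t:(1−t) = -1/2:3/2

DB:BU = -1/3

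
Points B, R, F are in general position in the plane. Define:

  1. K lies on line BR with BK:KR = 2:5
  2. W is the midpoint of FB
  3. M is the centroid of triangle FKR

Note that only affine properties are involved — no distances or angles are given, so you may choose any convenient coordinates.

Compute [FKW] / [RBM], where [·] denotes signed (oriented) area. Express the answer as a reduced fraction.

[FKW]:[RBM] = 3/7

Set B = (0, 0), R = (1, 0), F = (0, 1); any affine frame gives the same invariant.
1. K lies on line BR with BK:KR = 2:5 ⇒ K = (2/7, 0)
2. W is the midpoint of FB ⇒ W = (0, 1/2)
3. M is the centroid of triangle FKR ⇒ M = (3/7, 1/3)
2·[FKW] = -1/7, 2·[RBM] = -1/3
[FKW]:[RBM] = -1/7:-1/3 = 3/7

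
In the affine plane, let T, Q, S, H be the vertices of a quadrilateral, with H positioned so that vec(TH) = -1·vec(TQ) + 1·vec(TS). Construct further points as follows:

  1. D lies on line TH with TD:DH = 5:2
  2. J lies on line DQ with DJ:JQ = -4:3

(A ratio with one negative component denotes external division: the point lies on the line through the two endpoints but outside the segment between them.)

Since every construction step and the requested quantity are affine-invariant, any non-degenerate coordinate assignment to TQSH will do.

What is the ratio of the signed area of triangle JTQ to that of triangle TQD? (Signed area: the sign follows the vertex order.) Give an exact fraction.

Set T = (0, 0), Q = (1, 0), S = (0, 1), H = (-1, 1); any affine frame gives the same invariant.
1. D lies on line TH with TD:DH = 5:2 ⇒ D = (-5/7, 5/7)
2. J lies on line DQ with DJ:JQ = -4:3 ⇒ J = (43/7, -15/7)
2·[JTQ] = -15/7, 2·[TQD] = 5/7
[JTQ]:[TQD] = -15/7:5/7 = -3

[JTQ]:[TQD] = -3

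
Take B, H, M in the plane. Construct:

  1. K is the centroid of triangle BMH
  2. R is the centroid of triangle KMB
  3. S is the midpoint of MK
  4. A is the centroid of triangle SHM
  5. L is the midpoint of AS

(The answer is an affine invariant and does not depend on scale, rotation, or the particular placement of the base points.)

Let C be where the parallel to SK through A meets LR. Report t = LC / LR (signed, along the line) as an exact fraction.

Assign B = (0, 0), H = (1, 0), M = (0, 1) — the answer is frame-independent, so this choice is without loss of generality.
1. K is the centroid of triangle BMH ⇒ K = (1/3, 1/3)
2. R is the centroid of triangle KMB ⇒ R = (1/9, 4/9)
3. S is the midpoint of MK ⇒ S = (1/6, 2/3)
4. A is the centroid of triangle SHM ⇒ A = (7/18, 5/9)
5. L is the midpoint of AS ⇒ L = (5/18, 11/18)
through A parallel to SK: direction (1/6, -1/3); meets LR at C = (1/3, 2/3)
C = L + t·(R−L) with t = -1/3

t = -1/3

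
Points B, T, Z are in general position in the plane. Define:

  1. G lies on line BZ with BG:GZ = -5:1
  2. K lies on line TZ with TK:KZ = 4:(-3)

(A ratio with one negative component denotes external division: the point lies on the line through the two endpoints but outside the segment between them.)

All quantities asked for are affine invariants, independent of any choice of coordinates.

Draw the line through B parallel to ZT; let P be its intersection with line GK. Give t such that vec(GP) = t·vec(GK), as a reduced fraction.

Set B = (0, 0), T = (1, 0), Z = (0, 1); any affine frame gives the same invariant.
1. G lies on line BZ with BG:GZ = -5:1 ⇒ G = (0, 5/4)
2. K lies on line TZ with TK:KZ = 4:(-3) ⇒ K = (-3, 4)
through B parallel to ZT: direction (1, -1); meets GK at P = (-15, 15)
P = G + t·(K−G) with t = 5

t = 5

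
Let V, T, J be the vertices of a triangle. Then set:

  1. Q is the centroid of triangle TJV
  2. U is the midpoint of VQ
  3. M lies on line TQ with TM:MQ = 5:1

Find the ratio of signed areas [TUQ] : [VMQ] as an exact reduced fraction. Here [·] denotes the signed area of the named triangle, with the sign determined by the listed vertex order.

Assign V = (0, 0), T = (1, 0), J = (0, 1) — the answer is frame-independent, so this choice is without loss of generality.
1. Q is the centroid of triangle TJV ⇒ Q = (1/3, 1/3)
2. U is the midpoint of VQ ⇒ U = (1/6, 1/6)
3. M lies on line TQ with TM:MQ = 5:1 ⇒ M = (4/9, 5/18)
2·[TUQ] = -1/6, 2·[VMQ] = 1/18
[TUQ]:[VMQ] = -1/6:1/18 = -3

[TUQ]:[VMQ] = -3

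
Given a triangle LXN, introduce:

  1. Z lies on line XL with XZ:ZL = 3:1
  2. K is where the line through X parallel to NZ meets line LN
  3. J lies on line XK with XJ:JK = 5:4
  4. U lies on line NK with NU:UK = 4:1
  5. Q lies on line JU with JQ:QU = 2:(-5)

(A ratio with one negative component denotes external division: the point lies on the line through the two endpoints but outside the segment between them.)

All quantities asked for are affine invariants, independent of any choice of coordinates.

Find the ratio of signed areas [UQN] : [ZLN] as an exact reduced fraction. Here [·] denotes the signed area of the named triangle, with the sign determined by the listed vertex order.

[UQN]:[ZLN] = 64/9

Assign L = (0, 0), X = (1, 0), N = (0, 1) — the answer is frame-independent, so this choice is without loss of generality.
1. Z lies on line XL with XZ:ZL = 3:1 ⇒ Z = (1/4, 0)
2. K is where the line through X parallel to NZ meets line LN ⇒ K = (0, 4)
3. J lies on line XK with XJ:JK = 5:4 ⇒ J = (4/9, 20/9)
4. U lies on line NK with NU:UK = 4:1 ⇒ U = (0, 17/5)
5. Q lies on line JU with JQ:QU = 2:(-5) ⇒ Q = (20/27, 194/135)
2·[UQN] = -16/9, 2·[ZLN] = -1/4
[UQN]:[ZLN] = -16/9:-1/4 = 64/9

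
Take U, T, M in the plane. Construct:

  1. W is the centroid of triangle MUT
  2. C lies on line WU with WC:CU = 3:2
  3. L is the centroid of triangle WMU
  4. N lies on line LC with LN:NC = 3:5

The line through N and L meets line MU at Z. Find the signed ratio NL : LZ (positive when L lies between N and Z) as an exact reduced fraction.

NL:LZ = 3/40

Assign U = (0, 0), T = (1, 0), M = (0, 1) — the answer is frame-independent, so this choice is without loss of generality.
1. W is the centroid of triangle MUT ⇒ W = (1/3, 1/3)
2. C lies on line WU with WC:CU = 3:2 ⇒ C = (2/15, 2/15)
3. L is the centroid of triangle WMU ⇒ L = (1/9, 4/9)
4. N lies on line LC with LN:NC = 3:5 ⇒ N = (43/360, 59/180)
line NL meets MU at Z = (0, 2)
L = N + t·(Z−N) with t = 3/43, so NL:LZ = 3/43:40/43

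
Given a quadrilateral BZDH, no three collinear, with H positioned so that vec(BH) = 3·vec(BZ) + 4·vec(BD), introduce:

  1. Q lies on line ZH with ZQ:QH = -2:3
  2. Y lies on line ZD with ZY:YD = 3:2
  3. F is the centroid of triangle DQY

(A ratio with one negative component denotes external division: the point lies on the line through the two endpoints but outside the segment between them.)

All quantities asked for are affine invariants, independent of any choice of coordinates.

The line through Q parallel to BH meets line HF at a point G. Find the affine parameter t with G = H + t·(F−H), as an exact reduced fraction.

Set B = (0, 0), Z = (1, 0), D = (0, 1), H = (3, 4); any affine frame gives the same invariant.
1. Q lies on line ZH with ZQ:QH = -2:3 ⇒ Q = (-3, -8)
2. Y lies on line ZD with ZY:YD = 3:2 ⇒ Y = (2/5, 3/5)
3. F is the centroid of triangle DQY ⇒ F = (-13/15, -32/15)
through Q parallel to BH: direction (3, 4); meets HF at G = (-141/11, -232/11)
G = H + t·(F−H) with t = 45/11

t = 45/11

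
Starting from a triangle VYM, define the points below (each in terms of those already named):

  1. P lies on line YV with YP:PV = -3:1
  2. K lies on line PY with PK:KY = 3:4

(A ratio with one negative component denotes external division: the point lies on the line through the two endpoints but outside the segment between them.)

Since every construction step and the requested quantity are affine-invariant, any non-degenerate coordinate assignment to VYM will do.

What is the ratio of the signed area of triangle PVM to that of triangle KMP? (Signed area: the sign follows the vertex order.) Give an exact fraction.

[PVM]:[KMP] = 7/9

Choose coordinates V = (0, 0), Y = (1, 0), M = (0, 1).
1. P lies on line YV with YP:PV = -3:1 ⇒ P = (-1/2, 0)
2. K lies on line PY with PK:KY = 3:4 ⇒ K = (1/7, 0)
2·[PVM] = 1/2, 2·[KMP] = 9/14
[PVM]:[KMP] = 1/2:9/14 = 7/9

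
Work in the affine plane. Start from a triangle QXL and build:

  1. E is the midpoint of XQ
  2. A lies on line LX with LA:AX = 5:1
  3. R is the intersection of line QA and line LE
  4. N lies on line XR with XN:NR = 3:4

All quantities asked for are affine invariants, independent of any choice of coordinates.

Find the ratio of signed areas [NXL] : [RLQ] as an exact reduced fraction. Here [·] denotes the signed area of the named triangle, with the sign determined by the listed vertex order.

Assign Q = (0, 0), X = (1, 0), L = (0, 1) — the answer is frame-independent, so this choice is without loss of generality.
1. E is the midpoint of XQ ⇒ E = (1/2, 0)
2. A lies on line LX with LA:AX = 5:1 ⇒ A = (5/6, 1/6)
3. R is the intersection of line QA and line LE ⇒ R = (5/11, 1/11)
4. N lies on line XR with XN:NR = 3:4 ⇒ N = (59/77, 3/77)
2·[NXL] = 15/77, 2·[RLQ] = 5/11
[NXL]:[RLQ] = 15/77:5/11 = 3/7

[NXL]:[RLQ] = 3/7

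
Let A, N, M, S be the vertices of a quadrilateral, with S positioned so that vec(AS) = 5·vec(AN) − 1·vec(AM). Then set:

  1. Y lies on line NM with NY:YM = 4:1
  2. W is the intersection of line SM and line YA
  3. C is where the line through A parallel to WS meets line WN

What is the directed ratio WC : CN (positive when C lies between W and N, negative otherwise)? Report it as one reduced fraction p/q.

Work in coordinates with A = (0, 0), N = (1, 0), M = (0, 1), S = (5, -1).
1. Y lies on line NM with NY:YM = 4:1 ⇒ Y = (1/5, 4/5)
2. W is the intersection of line SM and line YA ⇒ W = (5/22, 10/11)
3. C is where the line through A parallel to WS meets line WN ⇒ C = (50/33, -20/33)
C = W + t·(N−W) with t = 5/3, so WC:CN = t:(1−t) = 5/3:-2/3

WC:CN = -5/2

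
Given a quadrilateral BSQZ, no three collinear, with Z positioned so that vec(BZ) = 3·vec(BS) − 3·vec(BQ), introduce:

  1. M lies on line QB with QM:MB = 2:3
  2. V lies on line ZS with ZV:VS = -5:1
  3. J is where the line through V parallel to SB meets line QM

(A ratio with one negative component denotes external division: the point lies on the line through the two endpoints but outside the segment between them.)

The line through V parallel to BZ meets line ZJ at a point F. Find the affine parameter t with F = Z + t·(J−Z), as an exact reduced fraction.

t = 5/3

Assign B = (0, 0), S = (1, 0), Q = (0, 1), Z = (3, -3) — the answer is frame-independent, so this choice is without loss of generality.
1. M lies on line QB with QM:MB = 2:3 ⇒ M = (0, 3/5)
2. V lies on line ZS with ZV:VS = -5:1 ⇒ V = (1/2, 3/4)
3. J is where the line through V parallel to SB meets line QM ⇒ J = (0, 3/4)
through V parallel to BZ: direction (3, -3); meets ZJ at F = (-2, 13/4)
F = Z + t·(J−Z) with t = 5/3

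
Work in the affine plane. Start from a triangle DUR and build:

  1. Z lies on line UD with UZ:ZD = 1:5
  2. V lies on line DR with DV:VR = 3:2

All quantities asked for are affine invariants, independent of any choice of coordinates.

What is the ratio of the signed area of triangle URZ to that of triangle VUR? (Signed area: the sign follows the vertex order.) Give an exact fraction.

Choose coordinates D = (0, 0), U = (1, 0), R = (0, 1).
1. Z lies on line UD with UZ:ZD = 1:5 ⇒ Z = (5/6, 0)
2. V lies on line DR with DV:VR = 3:2 ⇒ V = (0, 3/5)
2·[URZ] = 1/6, 2·[VUR] = 2/5
[URZ]:[VUR] = 1/6:2/5 = 5/12

[URZ]:[VUR] = 5/12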